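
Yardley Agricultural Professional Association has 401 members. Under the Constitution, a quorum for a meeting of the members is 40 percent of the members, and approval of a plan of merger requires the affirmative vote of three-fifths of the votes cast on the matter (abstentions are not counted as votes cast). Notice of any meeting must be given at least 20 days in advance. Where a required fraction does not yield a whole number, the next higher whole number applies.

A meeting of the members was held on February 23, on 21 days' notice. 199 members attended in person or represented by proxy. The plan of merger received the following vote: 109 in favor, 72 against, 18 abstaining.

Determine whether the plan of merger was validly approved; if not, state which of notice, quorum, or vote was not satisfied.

Valid — all requirements satisfied.

Notice: 21 days given; 20 required. Satisfied.
Quorum: 40% of 401 = 160.40, rounded up to 161; 199 present. Satisfied.
Vote: requires three-fifths of the votes cast (199 − 18 abstaining = 181); 3/5 of 181 = 108.60, rounded up to 109, so 109 needed; 109 in favor. Satisfied.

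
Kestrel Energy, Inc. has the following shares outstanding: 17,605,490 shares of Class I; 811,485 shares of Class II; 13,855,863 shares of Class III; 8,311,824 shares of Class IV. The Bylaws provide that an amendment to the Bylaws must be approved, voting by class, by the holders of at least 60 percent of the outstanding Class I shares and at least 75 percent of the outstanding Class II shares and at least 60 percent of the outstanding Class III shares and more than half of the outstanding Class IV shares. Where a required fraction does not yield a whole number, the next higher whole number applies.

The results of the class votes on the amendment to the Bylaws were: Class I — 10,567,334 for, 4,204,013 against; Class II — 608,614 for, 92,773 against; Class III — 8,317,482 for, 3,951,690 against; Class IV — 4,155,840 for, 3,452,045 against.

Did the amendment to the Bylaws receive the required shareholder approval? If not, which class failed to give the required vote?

Not approved — the Class IV shares did not give the required vote.

Class I: 3/5 of 17605490 = 10563294; 10,563,294 required, 10,567,334 in favor — approved.
Class II: 3/4 of 811485 = 608613.75, rounded up to 608614; 608,614 required, 608,614 in favor — approved.
Class III: 3/5 of 13855863 = 8313517.80, rounded up to 8313518; 8,313,518 required, 8,317,482 in favor — approved.
Class IV: a majority of 8311824 is 4155913; 4,155,913 required, 4,155,840 in favor — not approved.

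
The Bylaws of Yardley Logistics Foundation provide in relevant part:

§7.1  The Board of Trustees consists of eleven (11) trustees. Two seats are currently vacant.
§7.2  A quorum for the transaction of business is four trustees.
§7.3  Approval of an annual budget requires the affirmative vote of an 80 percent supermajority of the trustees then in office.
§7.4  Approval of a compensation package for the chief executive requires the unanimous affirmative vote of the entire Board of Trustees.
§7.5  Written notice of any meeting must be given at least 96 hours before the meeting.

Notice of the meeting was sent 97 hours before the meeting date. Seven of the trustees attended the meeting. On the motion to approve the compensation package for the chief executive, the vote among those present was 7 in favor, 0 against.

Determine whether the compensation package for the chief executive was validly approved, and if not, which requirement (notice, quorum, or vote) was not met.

Invalid — vote requirement not satisfied.

Notice: 97 hours given; 96 required (97 ≥ 96). Satisfied.
Quorum: 7 present; quorum is 4. Satisfied.
Vote: the compensation package for the chief executive requires the unanimous vote of the entire Board of Trustees (11). Unanimous means all 11, so 11 affirmative votes are needed; 7 voted in favor. Not satisfied.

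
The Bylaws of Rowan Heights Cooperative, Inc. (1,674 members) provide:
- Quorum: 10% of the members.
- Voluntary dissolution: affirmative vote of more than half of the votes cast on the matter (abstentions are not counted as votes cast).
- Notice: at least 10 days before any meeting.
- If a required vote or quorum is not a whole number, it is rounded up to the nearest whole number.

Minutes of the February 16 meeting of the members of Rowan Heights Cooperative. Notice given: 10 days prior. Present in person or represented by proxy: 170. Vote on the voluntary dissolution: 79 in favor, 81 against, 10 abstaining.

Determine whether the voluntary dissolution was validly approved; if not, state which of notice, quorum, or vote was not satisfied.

Notice: 10 days given; 10 required. Satisfied.
Quorum: 10% of 1,674 = 167.40, rounded up to 168; 170 present. Satisfied.
Vote: requires a majority of the votes cast (170 − 10 abstaining = 160); a majority of 160 is 81, so 81 needed; 79 in favor. Not satisfied.

Invalid — vote requirement not satisfied.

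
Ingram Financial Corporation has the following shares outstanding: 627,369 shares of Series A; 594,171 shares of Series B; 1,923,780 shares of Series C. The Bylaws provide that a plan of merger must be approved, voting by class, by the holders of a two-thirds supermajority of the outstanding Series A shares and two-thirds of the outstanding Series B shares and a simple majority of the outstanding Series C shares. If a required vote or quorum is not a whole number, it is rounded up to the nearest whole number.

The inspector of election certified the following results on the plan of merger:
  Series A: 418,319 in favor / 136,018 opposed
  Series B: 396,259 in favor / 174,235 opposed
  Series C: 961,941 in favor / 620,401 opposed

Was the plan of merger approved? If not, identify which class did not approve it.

Series A: 2/3 of 627369 = 418246; 418,246 required, 418,319 in favor — approved.
Series B: 2/3 of 594171 = 396114; 396,114 required, 396,259 in favor — approved.
Series C: a majority of 1923780 is 961891; 961,891 required, 961,941 in favor — approved.

Approved — every class gave the required vote.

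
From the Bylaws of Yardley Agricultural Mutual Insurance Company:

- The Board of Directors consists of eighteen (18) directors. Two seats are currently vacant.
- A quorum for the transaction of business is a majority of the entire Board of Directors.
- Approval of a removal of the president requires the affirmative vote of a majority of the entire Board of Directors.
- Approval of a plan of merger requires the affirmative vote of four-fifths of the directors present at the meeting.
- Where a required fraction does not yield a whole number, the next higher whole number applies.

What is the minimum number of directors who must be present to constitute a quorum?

10

A majority of 18 is 10.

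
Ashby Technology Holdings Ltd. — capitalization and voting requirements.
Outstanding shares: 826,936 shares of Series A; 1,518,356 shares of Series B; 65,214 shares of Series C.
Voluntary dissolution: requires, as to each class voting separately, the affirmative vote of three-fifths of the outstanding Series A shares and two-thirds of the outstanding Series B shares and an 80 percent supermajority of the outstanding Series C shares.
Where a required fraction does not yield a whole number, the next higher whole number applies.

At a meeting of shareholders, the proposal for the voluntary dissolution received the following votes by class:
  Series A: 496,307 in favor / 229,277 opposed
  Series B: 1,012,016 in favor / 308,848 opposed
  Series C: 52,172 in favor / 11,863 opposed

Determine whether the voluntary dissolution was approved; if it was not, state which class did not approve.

Series A: 3/5 of 826936 = 496161.60, rounded up to 496162; 496,162 required, 496,307 in favor — approved.
Series B: 2/3 of 1518356 = 1012237.33, rounded up to 1012238; 1,012,238 required, 1,012,016 in favor — not approved.
Series C: 4/5 of 65214 = 52171.20, rounded up to 52172; 52,172 required, 52,172 in favor — approved.

Not approved — the Series B shares did not give the required vote.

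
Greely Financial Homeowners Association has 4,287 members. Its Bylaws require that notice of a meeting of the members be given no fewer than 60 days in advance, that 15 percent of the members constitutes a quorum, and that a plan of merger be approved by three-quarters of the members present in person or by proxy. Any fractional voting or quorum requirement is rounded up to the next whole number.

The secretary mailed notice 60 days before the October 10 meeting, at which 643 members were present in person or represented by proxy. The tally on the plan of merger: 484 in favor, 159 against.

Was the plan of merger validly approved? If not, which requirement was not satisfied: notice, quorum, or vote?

Invalid — quorum requirement not satisfied.

Notice: 60 days given; 60 required. Satisfied.
Quorum: 15% of 4,287 = 643.05, rounded up to 644; 643 present. Not satisfied.
Vote: requires three-fourths of those present (643); 3/4 of 643 = 482.25, rounded up to 483, so 483 needed; 484 in favor. Satisfied.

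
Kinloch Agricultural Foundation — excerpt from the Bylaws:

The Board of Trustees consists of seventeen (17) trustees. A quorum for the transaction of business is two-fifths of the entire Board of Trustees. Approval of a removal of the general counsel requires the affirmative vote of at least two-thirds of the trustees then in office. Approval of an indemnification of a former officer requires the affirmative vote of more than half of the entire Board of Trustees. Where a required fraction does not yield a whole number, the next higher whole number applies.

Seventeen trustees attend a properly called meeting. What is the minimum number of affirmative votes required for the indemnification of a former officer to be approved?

9

The indemnification of a former officer requires a majority of the entire Board of Trustees (17).
A majority of 17 is 9.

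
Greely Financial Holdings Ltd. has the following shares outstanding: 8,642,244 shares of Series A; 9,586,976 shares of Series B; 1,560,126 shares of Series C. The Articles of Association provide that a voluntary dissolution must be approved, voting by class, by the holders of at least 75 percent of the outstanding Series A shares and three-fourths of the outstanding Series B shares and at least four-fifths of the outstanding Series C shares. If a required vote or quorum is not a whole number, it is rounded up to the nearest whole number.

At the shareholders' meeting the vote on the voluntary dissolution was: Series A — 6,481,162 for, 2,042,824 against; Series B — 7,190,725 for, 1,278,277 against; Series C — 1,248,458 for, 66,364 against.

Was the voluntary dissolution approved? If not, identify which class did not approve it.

Series A: 3/4 of 8642244 = 6481683; 6,481,683 required, 6,481,162 in favor — not approved.
Series B: 3/4 of 9586976 = 7190232; 7,190,232 required, 7,190,725 in favor — approved.
Series C: 4/5 of 1560126 = 1248100.80, rounded up to 1248101; 1,248,101 required, 1,248,458 in favor — approved.

Not approved — the Series A shares did not give the required vote.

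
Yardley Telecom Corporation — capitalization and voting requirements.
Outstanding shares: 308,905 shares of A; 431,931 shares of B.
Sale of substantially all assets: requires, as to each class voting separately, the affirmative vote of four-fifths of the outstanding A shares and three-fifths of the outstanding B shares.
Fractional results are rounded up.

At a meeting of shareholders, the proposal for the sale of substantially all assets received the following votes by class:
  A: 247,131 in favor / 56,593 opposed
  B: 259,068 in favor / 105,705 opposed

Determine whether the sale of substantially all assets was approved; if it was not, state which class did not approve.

A: 4/5 of 308905 = 247124; 247,124 required, 247,131 in favor — approved.
B: 3/5 of 431931 = 259158.60, rounded up to 259159; 259,159 required, 259,068 in favor — not approved.

Not approved — the B shares did not give the required vote.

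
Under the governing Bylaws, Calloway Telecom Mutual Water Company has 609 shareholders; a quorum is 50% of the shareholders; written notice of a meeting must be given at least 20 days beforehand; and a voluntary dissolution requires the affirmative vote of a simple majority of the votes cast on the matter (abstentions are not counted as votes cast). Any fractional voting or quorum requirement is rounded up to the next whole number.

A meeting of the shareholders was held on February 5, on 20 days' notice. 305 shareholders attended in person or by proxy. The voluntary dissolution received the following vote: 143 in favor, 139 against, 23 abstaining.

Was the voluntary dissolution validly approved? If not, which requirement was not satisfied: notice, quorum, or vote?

Notice: 20 days given; 20 required. Satisfied.
Quorum: 50% of 609 = 304.50, rounded up to 305; 305 present. Satisfied.
Vote: requires a majority of the votes cast (305 − 23 abstaining = 282); a majority of 282 is 142, so 142 needed; 143 in favor. Satisfied.

Valid — all requirements satisfied.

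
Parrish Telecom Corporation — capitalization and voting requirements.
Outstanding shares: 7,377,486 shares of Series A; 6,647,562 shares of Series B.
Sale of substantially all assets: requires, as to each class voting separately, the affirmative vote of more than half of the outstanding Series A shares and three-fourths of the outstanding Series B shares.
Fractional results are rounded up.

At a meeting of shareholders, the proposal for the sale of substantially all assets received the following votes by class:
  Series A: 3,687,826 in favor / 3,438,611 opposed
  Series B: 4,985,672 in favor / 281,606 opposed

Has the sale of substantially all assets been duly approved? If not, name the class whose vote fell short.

Series A: a majority of 7377486 is 3688744; 3,688,744 required, 3,687,826 in favor — not approved.
Series B: 3/4 of 6647562 = 4985671.50, rounded up to 4985672; 4,985,672 required, 4,985,672 in favor — approved.

Not approved — the Series A shares did not give the required vote.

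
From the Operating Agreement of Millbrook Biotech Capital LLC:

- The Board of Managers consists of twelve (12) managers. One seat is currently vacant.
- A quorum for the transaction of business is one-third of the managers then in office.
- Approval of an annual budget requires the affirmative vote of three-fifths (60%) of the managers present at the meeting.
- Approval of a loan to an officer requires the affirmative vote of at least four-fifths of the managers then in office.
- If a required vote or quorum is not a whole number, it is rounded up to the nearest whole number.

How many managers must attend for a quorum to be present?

1/3 of 11 = 3.67, rounded up to 4.

4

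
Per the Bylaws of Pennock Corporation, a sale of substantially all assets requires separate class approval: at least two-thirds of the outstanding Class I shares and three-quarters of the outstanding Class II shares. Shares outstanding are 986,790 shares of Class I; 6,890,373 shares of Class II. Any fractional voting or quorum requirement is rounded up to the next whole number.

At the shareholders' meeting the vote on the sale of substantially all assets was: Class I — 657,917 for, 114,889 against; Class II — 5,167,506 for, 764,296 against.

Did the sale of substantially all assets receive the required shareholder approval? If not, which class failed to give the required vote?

Class I: 2/3 of 986790 = 657860; 657,860 required, 657,917 in favor — approved.
Class II: 3/4 of 6890373 = 5167779.75, rounded up to 5167780; 5,167,780 required, 5,167,506 in favor — not approved.

Not approved — the Class II shares did not give the required vote.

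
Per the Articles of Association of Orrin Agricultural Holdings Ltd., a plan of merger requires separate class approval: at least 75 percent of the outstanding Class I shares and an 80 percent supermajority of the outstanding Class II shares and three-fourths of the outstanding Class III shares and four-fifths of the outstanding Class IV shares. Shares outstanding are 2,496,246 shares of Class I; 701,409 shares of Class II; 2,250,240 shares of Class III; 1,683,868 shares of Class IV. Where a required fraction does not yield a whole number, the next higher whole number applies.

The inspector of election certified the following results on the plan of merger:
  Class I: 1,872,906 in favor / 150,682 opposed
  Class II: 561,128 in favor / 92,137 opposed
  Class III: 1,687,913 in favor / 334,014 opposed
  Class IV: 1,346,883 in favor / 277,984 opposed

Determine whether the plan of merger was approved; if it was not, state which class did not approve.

Class I: 3/4 of 2496246 = 1872184.50, rounded up to 1872185; 1,872,185 required, 1,872,906 in favor — approved.
Class II: 4/5 of 701409 = 561127.20, rounded up to 561128; 561,128 required, 561,128 in favor — approved.
Class III: 3/4 of 2250240 = 1687680; 1,687,680 required, 1,687,913 in favor — approved.
Class IV: 4/5 of 1683868 = 1347094.40, rounded up to 1347095; 1,347,095 required, 1,346,883 in favor — not approved.

Not approved — the Class IV shares did not give the required vote.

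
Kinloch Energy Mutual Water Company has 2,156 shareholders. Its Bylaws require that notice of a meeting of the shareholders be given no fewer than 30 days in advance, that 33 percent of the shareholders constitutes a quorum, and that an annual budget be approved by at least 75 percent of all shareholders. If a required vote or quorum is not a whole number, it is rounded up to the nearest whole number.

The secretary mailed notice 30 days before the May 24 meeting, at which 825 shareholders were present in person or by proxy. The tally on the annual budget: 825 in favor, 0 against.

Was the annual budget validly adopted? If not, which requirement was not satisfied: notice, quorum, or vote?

Invalid — vote requirement not satisfied.

Notice: 30 days given; 30 required. Satisfied.
Quorum: 33% of 2,156 = 711.48, rounded up to 712; 825 present. Satisfied.
Vote: requires three-fourths of all shareholders (2,156); 3/4 of 2156 = 1617, so 1,617 needed; 825 in favor. Not satisfied.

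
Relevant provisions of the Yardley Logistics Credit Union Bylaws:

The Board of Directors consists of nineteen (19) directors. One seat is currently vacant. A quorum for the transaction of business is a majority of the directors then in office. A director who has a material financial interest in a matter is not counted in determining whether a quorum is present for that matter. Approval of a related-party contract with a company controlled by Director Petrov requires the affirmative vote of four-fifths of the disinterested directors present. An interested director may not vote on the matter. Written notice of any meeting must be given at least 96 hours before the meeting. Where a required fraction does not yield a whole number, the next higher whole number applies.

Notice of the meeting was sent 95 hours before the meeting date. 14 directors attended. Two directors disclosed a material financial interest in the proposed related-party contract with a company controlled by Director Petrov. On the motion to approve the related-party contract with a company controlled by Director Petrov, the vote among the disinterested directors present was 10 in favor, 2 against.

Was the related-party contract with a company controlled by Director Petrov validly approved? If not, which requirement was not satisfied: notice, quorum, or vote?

Notice: 95 hours given; 96 required (95 < 96). Not satisfied.
Quorum: 14 present, but the 2 interested directors do not count, leaving 12. Quorum is 10. Satisfied.
Vote: the related-party contract with a company controlled by Director Petrov requires four-fifths of the disinterested directors present (14 − 2 = 12). 4/5 of 12 = 9.60, rounded up to 10, so 10 affirmative votes are needed; 10 voted in favor. Satisfied.

Invalid — notice requirement not satisfied.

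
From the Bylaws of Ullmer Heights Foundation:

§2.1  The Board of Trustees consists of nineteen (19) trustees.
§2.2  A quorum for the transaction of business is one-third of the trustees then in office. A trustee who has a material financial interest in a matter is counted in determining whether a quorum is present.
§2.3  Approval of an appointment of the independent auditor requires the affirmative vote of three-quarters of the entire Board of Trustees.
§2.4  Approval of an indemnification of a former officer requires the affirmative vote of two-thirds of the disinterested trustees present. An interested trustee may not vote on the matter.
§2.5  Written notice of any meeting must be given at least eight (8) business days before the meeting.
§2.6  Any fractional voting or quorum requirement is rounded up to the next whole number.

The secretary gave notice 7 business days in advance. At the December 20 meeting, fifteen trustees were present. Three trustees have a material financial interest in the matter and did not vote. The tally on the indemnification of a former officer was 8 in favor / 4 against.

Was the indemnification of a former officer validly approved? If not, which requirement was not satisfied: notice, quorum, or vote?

Invalid — notice requirement not satisfied.

Notice: 7 business days given; 8 required (7 < 8). Not satisfied.
Quorum: 15 present (interested trustees count toward quorum); quorum is 7. Satisfied.
Vote: the indemnification of a former officer requires two-thirds of the disinterested trustees present (15 − 3 = 12). 2/3 of 12 = 8, so 8 affirmative votes are needed; 8 voted in favor. Satisfied.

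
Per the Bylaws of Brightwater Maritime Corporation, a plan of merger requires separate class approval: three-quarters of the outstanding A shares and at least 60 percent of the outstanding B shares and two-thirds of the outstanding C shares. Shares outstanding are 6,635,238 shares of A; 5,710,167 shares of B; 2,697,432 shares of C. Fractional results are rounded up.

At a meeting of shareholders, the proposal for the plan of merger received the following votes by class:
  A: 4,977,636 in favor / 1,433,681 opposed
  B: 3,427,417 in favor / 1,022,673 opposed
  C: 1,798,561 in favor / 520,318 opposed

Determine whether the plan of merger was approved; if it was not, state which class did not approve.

Approved — every class gave the required vote.

A: 3/4 of 6635238 = 4976428.50, rounded up to 4976429; 4,976,429 required, 4,977,636 in favor — approved.
B: 3/5 of 5710167 = 3426100.20, rounded up to 3426101; 3,426,101 required, 3,427,417 in favor — approved.
C: 2/3 of 2697432 = 1798288; 1,798,288 required, 1,798,561 in favor — approved.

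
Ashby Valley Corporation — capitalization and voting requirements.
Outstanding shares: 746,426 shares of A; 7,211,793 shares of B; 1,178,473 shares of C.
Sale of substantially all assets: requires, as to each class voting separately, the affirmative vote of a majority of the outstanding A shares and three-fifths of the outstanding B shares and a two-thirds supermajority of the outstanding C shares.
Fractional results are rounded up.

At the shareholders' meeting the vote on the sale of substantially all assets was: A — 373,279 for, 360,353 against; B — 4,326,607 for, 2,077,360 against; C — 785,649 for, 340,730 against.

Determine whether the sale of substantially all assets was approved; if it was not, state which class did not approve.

A: a majority of 746426 is 373214; 373,214 required, 373,279 in favor — approved.
B: 3/5 of 7211793 = 4327075.80, rounded up to 4327076; 4,327,076 required, 4,326,607 in favor — not approved.
C: 2/3 of 1178473 = 785648.67, rounded up to 785649; 785,649 required, 785,649 in favor — approved.

Not approved — the B shares did not give the required vote.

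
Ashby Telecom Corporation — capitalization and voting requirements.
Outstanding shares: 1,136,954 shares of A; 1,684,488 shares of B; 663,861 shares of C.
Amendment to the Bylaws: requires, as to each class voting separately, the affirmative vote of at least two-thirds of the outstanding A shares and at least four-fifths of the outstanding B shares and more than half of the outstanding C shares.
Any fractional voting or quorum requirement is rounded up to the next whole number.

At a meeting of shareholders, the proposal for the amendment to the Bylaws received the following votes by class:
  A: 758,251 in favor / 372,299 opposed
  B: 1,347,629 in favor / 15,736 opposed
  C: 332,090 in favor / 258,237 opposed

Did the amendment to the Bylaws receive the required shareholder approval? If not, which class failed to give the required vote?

A: 2/3 of 1136954 = 757969.33, rounded up to 757970; 757,970 required, 758,251 in favor — approved.
B: 4/5 of 1684488 = 1347590.40, rounded up to 1347591; 1,347,591 required, 1,347,629 in favor — approved.
C: a majority of 663861 is 331931; 331,931 required, 332,090 in favor — approved.

Approved — every class gave the required vote.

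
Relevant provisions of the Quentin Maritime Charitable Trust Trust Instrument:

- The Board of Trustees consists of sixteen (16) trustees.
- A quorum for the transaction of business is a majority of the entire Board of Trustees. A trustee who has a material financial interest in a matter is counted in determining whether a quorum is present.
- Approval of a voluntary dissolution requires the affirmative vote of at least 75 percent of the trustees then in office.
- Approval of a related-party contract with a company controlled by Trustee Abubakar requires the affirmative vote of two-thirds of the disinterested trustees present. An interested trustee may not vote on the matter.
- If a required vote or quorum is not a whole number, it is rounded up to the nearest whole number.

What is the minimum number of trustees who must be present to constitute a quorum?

9

A majority of 16 is 9.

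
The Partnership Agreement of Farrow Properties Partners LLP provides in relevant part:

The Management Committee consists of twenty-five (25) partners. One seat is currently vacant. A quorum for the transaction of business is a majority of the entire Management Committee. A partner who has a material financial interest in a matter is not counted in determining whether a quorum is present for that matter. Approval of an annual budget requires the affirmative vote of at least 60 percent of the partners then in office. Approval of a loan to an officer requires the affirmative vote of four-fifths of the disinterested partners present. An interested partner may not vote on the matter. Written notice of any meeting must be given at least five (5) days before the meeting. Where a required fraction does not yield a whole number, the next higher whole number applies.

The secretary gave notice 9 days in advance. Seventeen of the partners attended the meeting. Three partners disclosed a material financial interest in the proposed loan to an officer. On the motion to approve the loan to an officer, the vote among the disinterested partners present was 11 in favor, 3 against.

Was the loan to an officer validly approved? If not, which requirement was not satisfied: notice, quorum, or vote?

Invalid — vote requirement not satisfied.

Notice: 9 days given; 5 required (9 ≥ 5). Satisfied.
Quorum: 17 present, but the 3 interested partners do not count, leaving 14. Quorum is 13. Satisfied.
Vote: the loan to an officer requires four-fifths of the disinterested partners present (17 − 3 = 14). 4/5 of 14 = 11.20, rounded up to 12, so 12 affirmative votes are needed; 11 voted in favor. Not satisfied.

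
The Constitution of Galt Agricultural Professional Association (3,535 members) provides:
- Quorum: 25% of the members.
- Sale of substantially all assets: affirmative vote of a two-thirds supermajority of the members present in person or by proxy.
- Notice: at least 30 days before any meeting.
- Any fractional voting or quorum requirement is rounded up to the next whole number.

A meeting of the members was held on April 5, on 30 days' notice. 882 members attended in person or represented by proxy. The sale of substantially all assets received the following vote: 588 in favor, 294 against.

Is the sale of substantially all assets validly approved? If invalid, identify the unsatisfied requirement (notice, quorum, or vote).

Invalid — quorum requirement not satisfied.

Notice: 30 days given; 30 required. Satisfied.
Quorum: 25% of 3,535 = 883.75, rounded up to 884; 882 present. Not satisfied.
Vote: requires two-thirds of those present (882); 2/3 of 882 = 588, so 588 needed; 588 in favor. Satisfied.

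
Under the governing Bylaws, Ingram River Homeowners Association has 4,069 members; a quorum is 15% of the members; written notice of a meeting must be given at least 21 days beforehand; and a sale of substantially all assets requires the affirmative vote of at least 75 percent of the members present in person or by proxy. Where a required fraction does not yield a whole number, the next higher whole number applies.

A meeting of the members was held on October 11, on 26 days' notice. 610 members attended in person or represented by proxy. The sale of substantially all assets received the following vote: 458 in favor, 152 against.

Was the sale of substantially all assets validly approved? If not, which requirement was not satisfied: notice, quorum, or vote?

Notice: 26 days given; 21 required. Satisfied.
Quorum: 15% of 4,069 = 610.35, rounded up to 611; 610 present. Not satisfied.
Vote: requires three-fourths of those present (610); 3/4 of 610 = 457.50, rounded up to 458, so 458 needed; 458 in favor. Satisfied.

Invalid — quorum requirement not satisfied.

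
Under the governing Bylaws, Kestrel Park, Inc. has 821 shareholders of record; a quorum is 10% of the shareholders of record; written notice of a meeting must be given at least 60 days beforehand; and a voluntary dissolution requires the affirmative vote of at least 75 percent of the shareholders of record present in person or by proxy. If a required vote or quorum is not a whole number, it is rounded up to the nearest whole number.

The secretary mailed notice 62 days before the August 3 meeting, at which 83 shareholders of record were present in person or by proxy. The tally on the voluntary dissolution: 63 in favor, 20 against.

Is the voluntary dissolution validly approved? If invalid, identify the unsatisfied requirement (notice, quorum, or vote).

Notice: 62 days given; 60 required. Satisfied.
Quorum: 10% of 821 = 82.10, rounded up to 83; 83 present. Satisfied.
Vote: requires three-fourths of those present (83); 3/4 of 83 = 62.25, rounded up to 63, so 63 needed; 63 in favor. Satisfied.

Valid — all requirements satisfied.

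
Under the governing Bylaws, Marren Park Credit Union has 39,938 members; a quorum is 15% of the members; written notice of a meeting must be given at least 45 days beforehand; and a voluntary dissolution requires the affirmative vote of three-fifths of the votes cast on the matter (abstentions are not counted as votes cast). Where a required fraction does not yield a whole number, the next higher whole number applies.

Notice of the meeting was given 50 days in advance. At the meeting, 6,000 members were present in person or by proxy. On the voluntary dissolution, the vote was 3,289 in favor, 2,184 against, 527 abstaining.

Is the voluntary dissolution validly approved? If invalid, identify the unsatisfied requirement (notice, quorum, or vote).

Notice: 50 days given; 45 required. Satisfied.
Quorum: 15% of 39,938 = 5,990.70, rounded up to 5,991; 6,000 present. Satisfied.
Vote: requires three-fifths of the votes cast (6,000 − 527 abstaining = 5,473); 3/5 of 5473 = 3283.80, rounded up to 3284, so 3,284 needed; 3,289 in favor. Satisfied.

Valid — all requirements satisfied.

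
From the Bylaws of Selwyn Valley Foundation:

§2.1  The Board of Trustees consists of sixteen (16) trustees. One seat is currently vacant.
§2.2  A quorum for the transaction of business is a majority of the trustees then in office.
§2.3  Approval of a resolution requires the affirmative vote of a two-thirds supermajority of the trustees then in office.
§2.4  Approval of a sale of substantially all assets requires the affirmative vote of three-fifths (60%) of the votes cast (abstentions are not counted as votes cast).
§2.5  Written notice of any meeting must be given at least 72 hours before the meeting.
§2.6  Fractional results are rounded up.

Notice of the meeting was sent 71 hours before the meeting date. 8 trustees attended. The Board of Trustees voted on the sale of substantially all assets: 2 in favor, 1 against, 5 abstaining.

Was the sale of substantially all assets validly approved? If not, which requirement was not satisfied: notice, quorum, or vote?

Invalid — notice requirement not satisfied.

Notice: 71 hours given; 72 required (71 < 72). Not satisfied.
Quorum: 8 present; quorum is 8. Satisfied.
Vote: the sale of substantially all assets requires three-fifths of the votes cast (8 present − 5 abstaining = 3). 3/5 of 3 = 1.80, rounded up to 2, so 2 affirmative votes are needed; 2 voted in favor. Satisfied.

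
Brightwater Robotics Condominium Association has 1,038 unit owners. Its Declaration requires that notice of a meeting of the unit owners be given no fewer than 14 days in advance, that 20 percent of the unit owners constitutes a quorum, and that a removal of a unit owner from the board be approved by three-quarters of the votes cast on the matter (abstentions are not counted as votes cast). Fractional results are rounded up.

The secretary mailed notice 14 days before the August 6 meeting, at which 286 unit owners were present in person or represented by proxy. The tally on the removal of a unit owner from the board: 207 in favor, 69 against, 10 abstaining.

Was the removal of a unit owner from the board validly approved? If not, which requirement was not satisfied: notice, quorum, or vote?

Notice: 14 days given; 14 required. Satisfied.
Quorum: 20% of 1,038 = 207.60, rounded up to 208; 286 present. Satisfied.
Vote: requires three-fourths of the votes cast (286 − 10 abstaining = 276); 3/4 of 276 = 207, so 207 needed; 207 in favor. Satisfied.

Valid — all requirements satisfied.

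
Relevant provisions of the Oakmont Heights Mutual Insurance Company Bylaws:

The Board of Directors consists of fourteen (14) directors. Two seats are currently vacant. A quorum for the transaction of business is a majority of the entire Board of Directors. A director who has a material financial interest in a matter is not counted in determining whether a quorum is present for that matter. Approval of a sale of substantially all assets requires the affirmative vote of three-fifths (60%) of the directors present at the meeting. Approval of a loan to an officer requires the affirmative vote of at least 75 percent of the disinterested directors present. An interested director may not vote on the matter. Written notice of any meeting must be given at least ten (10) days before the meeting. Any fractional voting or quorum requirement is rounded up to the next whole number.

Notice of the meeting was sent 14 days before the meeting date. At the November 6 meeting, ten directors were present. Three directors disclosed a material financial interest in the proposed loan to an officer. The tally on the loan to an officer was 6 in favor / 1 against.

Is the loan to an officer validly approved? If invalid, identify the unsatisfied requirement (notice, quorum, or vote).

Invalid — quorum requirement not satisfied.

Notice: 14 days given; 10 required (14 ≥ 10). Satisfied.
Quorum: 10 present, but the 3 interested directors do not count, leaving 7. Quorum is 8. Not satisfied.
Vote: the loan to an officer requires three-fourths of the disinterested directors present (10 − 3 = 7). 3/4 of 7 = 5.25, rounded up to 6, so 6 affirmative votes are needed; 6 voted in favor. Satisfied. (Moot — without a quorum no business can be validly transacted.)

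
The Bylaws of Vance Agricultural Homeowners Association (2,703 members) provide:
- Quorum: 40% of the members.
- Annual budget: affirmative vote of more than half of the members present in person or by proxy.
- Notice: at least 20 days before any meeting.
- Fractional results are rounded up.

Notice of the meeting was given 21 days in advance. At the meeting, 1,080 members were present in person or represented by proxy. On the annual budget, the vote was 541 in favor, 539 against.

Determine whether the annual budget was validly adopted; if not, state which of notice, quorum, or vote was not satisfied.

Invalid — quorum requirement not satisfied.

Notice: 21 days given; 20 required. Satisfied.
Quorum: 40% of 2,703 = 1,081.20, rounded up to 1,082; 1,080 present. Not satisfied.
Vote: requires a majority of those present (1,080); a majority of 1080 is 541, so 541 needed; 541 in favor. Satisfied.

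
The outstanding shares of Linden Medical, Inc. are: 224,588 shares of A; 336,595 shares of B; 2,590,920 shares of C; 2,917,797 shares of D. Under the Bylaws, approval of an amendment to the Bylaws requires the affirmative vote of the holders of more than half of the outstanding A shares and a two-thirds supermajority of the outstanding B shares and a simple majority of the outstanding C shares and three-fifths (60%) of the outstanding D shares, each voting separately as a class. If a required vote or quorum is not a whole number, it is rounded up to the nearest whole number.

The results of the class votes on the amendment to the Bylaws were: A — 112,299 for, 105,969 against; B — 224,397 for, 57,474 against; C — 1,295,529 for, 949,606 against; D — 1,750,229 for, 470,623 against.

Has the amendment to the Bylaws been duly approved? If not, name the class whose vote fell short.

A: a majority of 224588 is 112295; 112,295 required, 112,299 in favor — approved.
B: 2/3 of 336595 = 224396.67, rounded up to 224397; 224,397 required, 224,397 in favor — approved.
C: a majority of 2590920 is 1295461; 1,295,461 required, 1,295,529 in favor — approved.
D: 3/5 of 2917797 = 1750678.20, rounded up to 1750679; 1,750,679 required, 1,750,229 in favor — not approved.

Not approved — the D shares did not give the required vote.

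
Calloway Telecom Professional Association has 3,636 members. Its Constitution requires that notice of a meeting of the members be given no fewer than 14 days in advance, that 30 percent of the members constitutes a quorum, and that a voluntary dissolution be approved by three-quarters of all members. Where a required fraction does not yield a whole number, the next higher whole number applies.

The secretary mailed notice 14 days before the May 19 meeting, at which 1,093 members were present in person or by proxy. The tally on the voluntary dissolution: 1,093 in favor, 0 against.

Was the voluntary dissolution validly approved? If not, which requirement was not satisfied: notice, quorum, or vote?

Notice: 14 days given; 14 required. Satisfied.
Quorum: 30% of 3,636 = 1,090.80, rounded up to 1,091; 1,093 present. Satisfied.
Vote: requires three-fourths of all members (3,636); 3/4 of 3636 = 2727, so 2,727 needed; 1,093 in favor. Not satisfied.

Invalid — vote requirement not satisfied.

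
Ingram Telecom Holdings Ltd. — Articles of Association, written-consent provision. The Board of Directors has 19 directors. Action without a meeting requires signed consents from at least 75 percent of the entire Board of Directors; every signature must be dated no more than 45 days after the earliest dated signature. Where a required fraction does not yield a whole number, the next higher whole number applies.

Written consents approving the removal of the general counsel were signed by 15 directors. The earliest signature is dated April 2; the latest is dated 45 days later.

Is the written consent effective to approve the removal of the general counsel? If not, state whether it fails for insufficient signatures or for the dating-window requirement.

Signatures required: at least 75 percent of 19 — 3/4 of 19 = 14.25, rounded up to 15, so 15 needed; 15 signed. Sufficient.
Dating window: the latest signature is 45 days after the earliest; the limit is 45 days. Within the window.

Effective — both the signature and dating-window requirements are satisfied.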